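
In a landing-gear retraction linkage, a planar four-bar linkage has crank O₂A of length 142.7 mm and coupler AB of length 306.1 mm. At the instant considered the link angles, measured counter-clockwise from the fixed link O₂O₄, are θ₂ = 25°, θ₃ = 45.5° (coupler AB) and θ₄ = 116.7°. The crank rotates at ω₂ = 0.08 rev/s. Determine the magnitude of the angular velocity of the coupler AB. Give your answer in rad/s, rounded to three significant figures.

0.247

ω₂ = 0.5027 rad/s (from 0.08 rev/s).
Differentiating the loop-closure r₂e^{iθ₂}+r₃e^{iθ₃}=r₁+r₄e^{iθ₄} gives r₂ω₂e^{iθ₂}+r₃ω₃e^{iθ₃}=r₄ω₄e^{iθ₄}.
Eliminating the other unknown: ω₃ = r₂ω₂ sin(θ₄−θ₂) / [r₃ sin(θ₃−θ₄)].
Numerator sine = +0.99956; denominator sine = -0.94665.
Result = 0.1427·0.5027·(+0.99956) / (0.3061·(-0.94665)) = -0.24743 rad/s; magnitude 0.24743 rad/s.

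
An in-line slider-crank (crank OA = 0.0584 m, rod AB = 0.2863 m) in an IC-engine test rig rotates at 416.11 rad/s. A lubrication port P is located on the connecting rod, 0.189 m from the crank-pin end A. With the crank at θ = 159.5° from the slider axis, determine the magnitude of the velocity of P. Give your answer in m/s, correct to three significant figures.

10.7

ω = 416.1 rad/s.  Crank-pin speed |V_A| = rω = 24.301 m/s, perpendicular to OA.
Rod angle: sinφ = −(r/L) sinθ ⇒ φ = -4.096°; ω_rod = −rω cosθ/√(L²−r²sin²θ) = +79.707 rad/s.
V_P = V_A + ω_rod × AP, with AP = 0.189 m along the rod.
Components: V_Px = −rω sinθ − a·ω_rod·sinφ = -7.4342 m/s;  V_Py = rω cosθ + a·ω_rod·cosφ = -7.7357 m/s.
|V_P| = √(V_Px² + V_Py²) = 10.729 m/s.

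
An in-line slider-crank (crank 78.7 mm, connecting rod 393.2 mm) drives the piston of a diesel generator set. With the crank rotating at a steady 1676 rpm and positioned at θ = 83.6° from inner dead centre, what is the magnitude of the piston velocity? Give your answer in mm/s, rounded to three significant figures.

14000

ω = 2π·1676/60 = 175.5 rad/s
For an in-line slider-crank, x = r cosθ + √(L² − r² sin²θ), so v = −rω sinθ·[1 + r cosθ/√(L² − r² sin²θ)].
With r = 0.0787 m, L = 0.3932 m, θ = 83.6°: √(L² − r² sin²θ) = 0.38534 m.
v = −0.0787·175.5·0.99377·[1 + 0.0787·0.11147/0.38534] = -14.039 m/s.
|v| = 14.039 m/s = 14039 mm/s.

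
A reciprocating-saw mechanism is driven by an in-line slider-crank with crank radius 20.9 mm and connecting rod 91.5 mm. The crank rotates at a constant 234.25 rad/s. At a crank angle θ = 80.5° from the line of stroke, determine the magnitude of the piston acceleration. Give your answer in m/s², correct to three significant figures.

ω = 234.2 rad/s
x(θ) = r cosθ + √(L² − r² sin²θ); with ω constant, a = ω²·d²x/dθ².
d²x/dθ² = −r cosθ − r²(cos2θ)/√u − r⁴ sin²2θ/(4u^{3/2}),  u = L² − r² sin²θ = 0.00794734 m².
Substituting r = 0.0209 m, L = 0.0915 m, θ = 80.5°: d²x/dθ² = +0.0011763 m.
a = ω²·d²x/dθ² = (234.2)²·(+0.0011763) = +64.545 m/s²;  |a| = 64.545 m/s².

64.5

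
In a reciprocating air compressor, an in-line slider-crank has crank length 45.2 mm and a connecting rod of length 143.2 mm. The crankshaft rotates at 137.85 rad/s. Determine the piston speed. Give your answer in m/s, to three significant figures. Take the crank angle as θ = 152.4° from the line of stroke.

2.07

ω = 137.8 rad/s
For an in-line slider-crank, x = r cosθ + √(L² − r² sin²θ), so v = −rω sinθ·[1 + r cosθ/√(L² − r² sin²θ)].
With r = 0.0452 m, L = 0.1432 m, θ = 152.4°: √(L² − r² sin²θ) = 0.14166 m.
v = −0.0452·137.8·0.46330·[1 + 0.0452·-0.88620/0.14166] = -2.0705 m/s.
|v| = 2.0705 m/s.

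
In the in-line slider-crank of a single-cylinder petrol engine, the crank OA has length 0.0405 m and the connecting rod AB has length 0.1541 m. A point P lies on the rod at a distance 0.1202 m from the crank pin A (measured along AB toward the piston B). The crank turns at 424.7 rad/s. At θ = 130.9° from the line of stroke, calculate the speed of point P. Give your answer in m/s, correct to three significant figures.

ω = 424.7 rad/s.  Crank-pin speed |V_A| = rω = 17.2 m/s, perpendicular to OA.
Rod angle: sinφ = −(r/L) sinθ ⇒ φ = -11.458°; ω_rod = −rω cosθ/√(L²−r²sin²θ) = +74.567 rad/s.
V_P = V_A + ω_rod × AP, with AP = 0.1202 m along the rod.
Components: V_Px = −rω sinθ − a·ω_rod·sinφ = -11.22 m/s;  V_Py = rω cosθ + a·ω_rod·cosφ = -2.4774 m/s.
|V_P| = √(V_Px² + V_Py²) = 11.491 m/s.

11.5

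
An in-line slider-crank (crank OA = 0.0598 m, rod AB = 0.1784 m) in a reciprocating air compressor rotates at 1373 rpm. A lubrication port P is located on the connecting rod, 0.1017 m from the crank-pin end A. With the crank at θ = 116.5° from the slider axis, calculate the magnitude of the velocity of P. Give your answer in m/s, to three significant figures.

ω = 143.8 rad/s.  Crank-pin speed |V_A| = rω = 8.5981 m/s, perpendicular to OA.
Rod angle: sinφ = −(r/L) sinθ ⇒ φ = -17.457°; ω_rod = −rω cosθ/√(L²−r²sin²θ) = +22.543 rad/s.
V_P = V_A + ω_rod × AP, with AP = 0.1017 m along the rod.
Components: V_Px = −rω sinθ − a·ω_rod·sinφ = -7.007 m/s;  V_Py = rω cosθ + a·ω_rod·cosφ = -1.6494 m/s.
|V_P| = √(V_Px² + V_Py²) = 7.1985 m/s.

7.20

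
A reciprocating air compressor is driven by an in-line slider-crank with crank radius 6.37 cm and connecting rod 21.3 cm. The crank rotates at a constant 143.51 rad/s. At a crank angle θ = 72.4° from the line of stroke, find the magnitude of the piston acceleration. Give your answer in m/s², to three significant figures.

65.5

ω = 143.5 rad/s
x(θ) = r cosθ + √(L² − r² sin²θ); with ω constant, a = ω²·d²x/dθ².
d²x/dθ² = −r cosθ − r²(cos2θ)/√u − r⁴ sin²2θ/(4u^{3/2}),  u = L² − r² sin²θ = 0.0416823 m².
Substituting r = 0.0637 m, L = 0.213 m, θ = 72.4°: d²x/dθ² = -0.0031811 m.
a = ω²·d²x/dθ² = (143.5)²·(-0.0031811) = -65.515 m/s²;  |a| = 65.515 m/s².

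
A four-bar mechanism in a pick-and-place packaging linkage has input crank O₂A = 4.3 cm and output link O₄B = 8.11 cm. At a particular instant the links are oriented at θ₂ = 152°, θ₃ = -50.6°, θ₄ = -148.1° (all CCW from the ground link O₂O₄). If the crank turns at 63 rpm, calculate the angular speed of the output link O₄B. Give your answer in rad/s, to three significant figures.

ω₂ = 6.597 rad/s (from 63 rpm).
Differentiating the loop-closure r₂e^{iθ₂}+r₃e^{iθ₃}=r₁+r₄e^{iθ₄} gives r₂ω₂e^{iθ₂}+r₃ω₃e^{iθ₃}=r₄ω₄e^{iθ₄}.
Eliminating the other unknown: ω₄ = r₂ω₂ sin(θ₂−θ₃) / [r₄ sin(θ₄−θ₃)].
Numerator sine = -0.38430; denominator sine = -0.99144.
Result = 0.043·6.597·(-0.38430) / (0.0811·(-0.99144)) = +1.3559 rad/s; magnitude 1.3559 rad/s.

1.36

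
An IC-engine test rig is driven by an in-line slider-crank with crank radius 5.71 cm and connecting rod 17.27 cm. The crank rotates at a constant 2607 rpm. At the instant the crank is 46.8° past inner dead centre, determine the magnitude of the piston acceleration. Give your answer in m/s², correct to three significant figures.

ω = 2π·2607/60 = 273 rad/s
x(θ) = r cosθ + √(L² − r² sin²θ); with ω constant, a = ω²·d²x/dθ².
d²x/dθ² = −r cosθ − r²(cos2θ)/√u − r⁴ sin²2θ/(4u^{3/2}),  u = L² − r² sin²θ = 0.0280927 m².
Substituting r = 0.0571 m, L = 0.1727 m, θ = 46.8°: d²x/dθ² = -0.038428 m.
a = ω²·d²x/dθ² = (273)²·(-0.038428) = -2864.1 m/s²;  |a| = 2864.1 m/s².

2860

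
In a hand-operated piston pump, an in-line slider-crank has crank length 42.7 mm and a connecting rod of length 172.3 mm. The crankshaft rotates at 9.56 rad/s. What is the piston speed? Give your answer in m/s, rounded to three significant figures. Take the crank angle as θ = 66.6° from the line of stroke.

ω = 9.56 rad/s
For an in-line slider-crank, x = r cosθ + √(L² − r² sin²θ), so v = −rω sinθ·[1 + r cosθ/√(L² − r² sin²θ)].
With r = 0.0427 m, L = 0.1723 m, θ = 66.6°: √(L² − r² sin²θ) = 0.16778 m.
v = −0.0427·9.56·0.91775·[1 + 0.0427·0.39715/0.16778] = -0.4125 m/s.
|v| = 0.4125 m/s.

0.413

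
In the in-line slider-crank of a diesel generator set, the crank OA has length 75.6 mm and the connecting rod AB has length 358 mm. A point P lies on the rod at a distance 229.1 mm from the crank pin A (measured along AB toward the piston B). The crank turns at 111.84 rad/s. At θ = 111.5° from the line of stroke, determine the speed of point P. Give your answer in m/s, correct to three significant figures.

7.55

ω = 111.8 rad/s.  Crank-pin speed |V_A| = rω = 8.4551 m/s, perpendicular to OA.
Rod angle: sinφ = −(r/L) sinθ ⇒ φ = -11.331°; ω_rod = −rω cosθ/√(L²−r²sin²θ) = +8.828 rad/s.
V_P = V_A + ω_rod × AP, with AP = 0.2291 m along the rod.
Components: V_Px = −rω sinθ − a·ω_rod·sinφ = -7.4694 m/s;  V_Py = rω cosθ + a·ω_rod·cosφ = -1.1157 m/s.
|V_P| = √(V_Px² + V_Py²) = 7.5523 m/s.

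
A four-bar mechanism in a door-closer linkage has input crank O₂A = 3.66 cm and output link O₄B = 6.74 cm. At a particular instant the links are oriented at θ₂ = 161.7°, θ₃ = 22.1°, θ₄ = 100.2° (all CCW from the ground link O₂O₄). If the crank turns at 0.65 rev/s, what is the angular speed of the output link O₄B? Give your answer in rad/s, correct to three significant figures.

1.47

ω₂ = 4.084 rad/s (from 0.65 rev/s).
Differentiating the loop-closure r₂e^{iθ₂}+r₃e^{iθ₃}=r₁+r₄e^{iθ₄} gives r₂ω₂e^{iθ₂}+r₃ω₃e^{iθ₃}=r₄ω₄e^{iθ₄}.
Eliminating the other unknown: ω₄ = r₂ω₂ sin(θ₂−θ₃) / [r₄ sin(θ₄−θ₃)].
Numerator sine = +0.64812; denominator sine = +0.97851.
Result = 0.0366·4.084·(+0.64812) / (0.0674·(+0.97851)) = +1.4689 rad/s; magnitude 1.4689 rad/s.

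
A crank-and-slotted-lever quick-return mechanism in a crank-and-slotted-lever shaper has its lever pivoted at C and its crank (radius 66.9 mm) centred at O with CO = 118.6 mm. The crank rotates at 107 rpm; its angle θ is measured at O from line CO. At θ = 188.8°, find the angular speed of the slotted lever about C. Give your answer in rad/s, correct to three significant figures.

ω = 11.21 rad/s (from 107 rpm).
Crank pin A relative to C: A = (d + r cosθ, r sinθ); lever angle φ = atan2(r sinθ, d + r cosθ).
Differentiating tanφ: φ̇ = rω(d cosθ + r)/(d² + r² + 2dr cosθ).
d² + r² + 2dr cosθ = |CA|² = 0.00285969 m²;  d cosθ + r = -0.050304 m.
|ω_lever| = |0.0669·11.21·-0.050304| / 0.00285969 = 13.186 rad/s.

13.2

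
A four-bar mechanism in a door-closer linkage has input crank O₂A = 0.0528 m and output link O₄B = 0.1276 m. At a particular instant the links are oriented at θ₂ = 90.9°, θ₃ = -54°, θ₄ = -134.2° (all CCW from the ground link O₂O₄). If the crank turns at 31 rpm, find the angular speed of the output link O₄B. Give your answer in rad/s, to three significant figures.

ω₂ = 3.246 rad/s (from 31 rpm).
Differentiating the loop-closure r₂e^{iθ₂}+r₃e^{iθ₃}=r₁+r₄e^{iθ₄} gives r₂ω₂e^{iθ₂}+r₃ω₃e^{iθ₃}=r₄ω₄e^{iθ₄}.
Eliminating the other unknown: ω₄ = r₂ω₂ sin(θ₂−θ₃) / [r₄ sin(θ₄−θ₃)].
Numerator sine = +0.57501; denominator sine = -0.98541.
Result = 0.0528·3.246·(+0.57501) / (0.1276·(-0.98541)) = -0.78384 rad/s; magnitude 0.78384 rad/s.

0.784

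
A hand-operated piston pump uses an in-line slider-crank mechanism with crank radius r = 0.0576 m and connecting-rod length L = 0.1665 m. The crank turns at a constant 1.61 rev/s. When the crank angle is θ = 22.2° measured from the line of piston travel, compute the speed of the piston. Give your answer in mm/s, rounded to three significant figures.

ω = 2π·1.61 = 10.12 rad/s
For an in-line slider-crank, x = r cosθ + √(L² − r² sin²θ), so v = −rω sinθ·[1 + r cosθ/√(L² − r² sin²θ)].
With r = 0.0576 m, L = 0.1665 m, θ = 22.2°: √(L² − r² sin²θ) = 0.16507 m.
v = −0.0576·10.12·0.37784·[1 + 0.0576·0.92587/0.16507] = -0.29129 m/s.
|v| = 0.29129 m/s = 291.29 mm/s.

291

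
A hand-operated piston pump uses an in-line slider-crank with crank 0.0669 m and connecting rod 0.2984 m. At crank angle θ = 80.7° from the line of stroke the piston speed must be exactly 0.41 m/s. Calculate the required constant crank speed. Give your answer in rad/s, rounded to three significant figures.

For an in-line slider-crank, |v_piston| = rω|sinθ|·[1 + r cosθ/√(L² − r² sin²θ)].
With r = 0.0669 m, L = 0.2984 m, θ = 80.7°: the bracketed kinematic factor |dx/dθ| = 0.068473 m.
ω = v/|dx/dθ| = 0.41/0.068473 = 5.9877 rad/s.

5.99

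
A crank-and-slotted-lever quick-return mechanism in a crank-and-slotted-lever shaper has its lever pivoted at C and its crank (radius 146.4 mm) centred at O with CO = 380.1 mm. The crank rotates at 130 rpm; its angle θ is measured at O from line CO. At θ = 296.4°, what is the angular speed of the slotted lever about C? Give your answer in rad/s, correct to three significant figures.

2.92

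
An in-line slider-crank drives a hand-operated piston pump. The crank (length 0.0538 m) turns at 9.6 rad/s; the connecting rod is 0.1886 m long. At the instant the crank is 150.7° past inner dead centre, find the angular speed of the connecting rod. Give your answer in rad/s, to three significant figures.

2.41

ω = 9.6 rad/s
The rod makes angle φ with the slider axis where L sinφ = r sinθ; differentiating, L cosφ·φ̇ = r ω cosθ.
L cosφ = √(L² − r² sin²θ) = 0.18675 m.
|ω_rod| = r ω |cosθ| / √(L² − r² sin²θ) = 0.0538·9.6·0.87207/0.18675 = 2.4118 rad/s.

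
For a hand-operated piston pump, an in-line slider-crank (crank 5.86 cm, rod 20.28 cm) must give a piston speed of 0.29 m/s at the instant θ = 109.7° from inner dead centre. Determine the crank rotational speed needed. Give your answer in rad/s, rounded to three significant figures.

For an in-line slider-crank, |v_piston| = rω|sinθ|·[1 + r cosθ/√(L² − r² sin²θ)].
With r = 0.0586 m, L = 0.2028 m, θ = 109.7°: the bracketed kinematic factor |dx/dθ| = 0.049586 m.
ω = v/|dx/dθ| = 0.29/0.049586 = 5.8485 rad/s.

5.85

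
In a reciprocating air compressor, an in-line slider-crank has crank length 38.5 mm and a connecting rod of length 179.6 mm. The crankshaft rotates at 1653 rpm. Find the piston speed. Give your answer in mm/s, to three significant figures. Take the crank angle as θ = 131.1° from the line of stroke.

ω = 2π·1653/60 = 173.1 rad/s
For an in-line slider-crank, x = r cosθ + √(L² − r² sin²θ), so v = −rω sinθ·[1 + r cosθ/√(L² − r² sin²θ)].
With r = 0.0385 m, L = 0.1796 m, θ = 131.1°: √(L² − r² sin²θ) = 0.17724 m.
v = −0.0385·173.1·0.75356·[1 + 0.0385·-0.65738/0.17724] = -4.3049 m/s.
|v| = 4.3049 m/s = 4304.9 mm/s.

4300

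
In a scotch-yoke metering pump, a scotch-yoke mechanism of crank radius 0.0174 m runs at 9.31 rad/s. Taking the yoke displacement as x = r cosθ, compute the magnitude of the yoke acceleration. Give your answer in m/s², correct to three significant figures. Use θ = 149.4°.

1.30

ω = 9.31 rad/s
x = r cosθ ⇒ ẍ = −rω² cosθ (ω constant).
|a| = rω²|cosθ| = 0.0174·(9.31)²·|cos 149.4°| = 1.2981 m/s².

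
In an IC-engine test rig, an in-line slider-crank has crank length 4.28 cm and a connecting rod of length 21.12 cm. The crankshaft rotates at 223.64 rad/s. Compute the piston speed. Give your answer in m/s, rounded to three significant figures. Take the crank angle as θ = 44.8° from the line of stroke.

ω = 223.6 rad/s
For an in-line slider-crank, x = r cosθ + √(L² − r² sin²θ), so v = −rω sinθ·[1 + r cosθ/√(L² − r² sin²θ)].
With r = 0.0428 m, L = 0.2112 m, θ = 44.8°: √(L² − r² sin²θ) = 0.20904 m.
v = −0.0428·223.6·0.70463·[1 + 0.0428·0.70957/0.20904] = -7.7245 m/s.
|v| = 7.7245 m/s.

7.72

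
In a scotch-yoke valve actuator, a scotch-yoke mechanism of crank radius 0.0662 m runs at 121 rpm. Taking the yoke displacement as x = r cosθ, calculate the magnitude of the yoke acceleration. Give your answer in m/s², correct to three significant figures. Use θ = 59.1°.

ω = 12.67 rad/s (from 121 rpm).
x = r cosθ ⇒ ẍ = −rω² cosθ (ω constant).
|a| = rω²|cosθ| = 0.0662·(12.67)²·|cos 59.1°| = 5.4583 m/s².

5.46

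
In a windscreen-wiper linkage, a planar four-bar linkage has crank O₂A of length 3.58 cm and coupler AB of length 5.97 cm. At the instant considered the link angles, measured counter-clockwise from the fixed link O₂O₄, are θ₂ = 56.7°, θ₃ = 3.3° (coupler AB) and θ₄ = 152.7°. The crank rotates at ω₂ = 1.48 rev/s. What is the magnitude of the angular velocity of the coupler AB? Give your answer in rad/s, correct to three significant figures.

ω₂ = 9.299 rad/s (from 1.48 rev/s).
Differentiating the loop-closure r₂e^{iθ₂}+r₃e^{iθ₃}=r₁+r₄e^{iθ₄} gives r₂ω₂e^{iθ₂}+r₃ω₃e^{iθ₃}=r₄ω₄e^{iθ₄}.
Eliminating the other unknown: ω₃ = r₂ω₂ sin(θ₄−θ₂) / [r₃ sin(θ₃−θ₄)].
Numerator sine = +0.99452; denominator sine = -0.50904.
Result = 0.0358·9.299·(+0.99452) / (0.0597·(-0.50904)) = -10.895 rad/s; magnitude 10.895 rad/s.

10.9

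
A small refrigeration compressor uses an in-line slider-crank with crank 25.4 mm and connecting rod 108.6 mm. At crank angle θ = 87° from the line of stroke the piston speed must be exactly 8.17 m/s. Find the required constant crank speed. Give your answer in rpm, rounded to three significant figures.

For an in-line slider-crank, |v_piston| = rω|sinθ|·[1 + r cosθ/√(L² − r² sin²θ)].
With r = 0.0254 m, L = 0.1086 m, θ = 87°: the bracketed kinematic factor |dx/dθ| = 0.025685 m.
ω = v/|dx/dθ| = 8.17/0.025685 = 318.09 rad/s.
N = 60ω/(2π) = 3037.5 rpm.

3040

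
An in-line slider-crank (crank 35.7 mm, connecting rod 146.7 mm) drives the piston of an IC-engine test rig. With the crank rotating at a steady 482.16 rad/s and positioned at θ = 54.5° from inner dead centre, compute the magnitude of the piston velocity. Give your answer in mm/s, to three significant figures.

ω = 482.2 rad/s
For an in-line slider-crank, x = r cosθ + √(L² − r² sin²θ), so v = −rω sinθ·[1 + r cosθ/√(L² − r² sin²θ)].
With r = 0.0357 m, L = 0.1467 m, θ = 54.5°: √(L² − r² sin²θ) = 0.14379 m.
v = −0.0357·482.2·0.81412·[1 + 0.0357·0.58070/0.14379] = -16.034 m/s.
|v| = 16.034 m/s = 16034 mm/s.

16000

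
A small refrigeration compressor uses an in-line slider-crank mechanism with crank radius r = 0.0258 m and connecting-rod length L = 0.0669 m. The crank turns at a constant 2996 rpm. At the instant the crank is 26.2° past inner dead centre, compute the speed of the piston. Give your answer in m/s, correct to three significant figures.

4.83

ω = 2π·2996/60 = 313.7 rad/s
For an in-line slider-crank, x = r cosθ + √(L² − r² sin²θ), so v = −rω sinθ·[1 + r cosθ/√(L² − r² sin²θ)].
With r = 0.0258 m, L = 0.0669 m, θ = 26.2°: √(L² − r² sin²θ) = 0.065923 m.
v = −0.0258·313.7·0.44151·[1 + 0.0258·0.89726/0.065923] = -4.8287 m/s.
|v| = 4.8287 m/s.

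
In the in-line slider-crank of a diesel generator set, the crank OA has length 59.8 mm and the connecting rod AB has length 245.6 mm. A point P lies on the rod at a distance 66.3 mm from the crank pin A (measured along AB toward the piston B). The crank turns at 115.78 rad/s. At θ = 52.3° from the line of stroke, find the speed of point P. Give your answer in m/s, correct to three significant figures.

ω = 115.8 rad/s.  Crank-pin speed |V_A| = rω = 6.9236 m/s, perpendicular to OA.
Rod angle: sinφ = −(r/L) sinθ ⇒ φ = -11.108°; ω_rod = −rω cosθ/√(L²−r²sin²θ) = -17.569 rad/s.
V_P = V_A + ω_rod × AP, with AP = 0.0663 m along the rod.
Components: V_Px = −rω sinθ − a·ω_rod·sinφ = -5.7025 m/s;  V_Py = rω cosθ + a·ω_rod·cosφ = +3.091 m/s.
|V_P| = √(V_Px² + V_Py²) = 6.4864 m/s.

6.49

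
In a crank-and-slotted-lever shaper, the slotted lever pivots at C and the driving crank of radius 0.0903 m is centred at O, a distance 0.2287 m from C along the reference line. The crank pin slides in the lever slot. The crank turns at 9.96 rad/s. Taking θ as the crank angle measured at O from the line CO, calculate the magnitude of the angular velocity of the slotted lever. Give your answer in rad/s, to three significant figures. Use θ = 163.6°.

ω = 9.96 rad/s
Crank pin A relative to C: A = (d + r cosθ, r sinθ); lever angle φ = atan2(r sinθ, d + r cosθ).
Differentiating tanφ: φ̇ = rω(d cosθ + r)/(d² + r² + 2dr cosθ).
d² + r² + 2dr cosθ = |CA|² = 0.020835 m²;  d cosθ + r = -0.1291 m.
|ω_lever| = |0.0903·9.96·-0.1291| / 0.020835 = 5.5727 rad/s.

5.57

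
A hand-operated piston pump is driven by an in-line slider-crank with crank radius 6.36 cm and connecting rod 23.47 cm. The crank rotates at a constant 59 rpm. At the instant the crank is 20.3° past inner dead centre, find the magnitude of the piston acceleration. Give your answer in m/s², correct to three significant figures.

ω = 2π·59/60 = 6.178 rad/s
x(θ) = r cosθ + √(L² − r² sin²θ); with ω constant, a = ω²·d²x/dθ².
d²x/dθ² = −r cosθ − r²(cos2θ)/√u − r⁴ sin²2θ/(4u^{3/2}),  u = L² − r² sin²θ = 0.0545972 m².
Substituting r = 0.0636 m, L = 0.2347 m, θ = 20.3°: d²x/dθ² = -0.072929 m.
a = ω²·d²x/dθ² = (6.178)²·(-0.072929) = -2.784 m/s²;  |a| = 2.784 m/s².

2.78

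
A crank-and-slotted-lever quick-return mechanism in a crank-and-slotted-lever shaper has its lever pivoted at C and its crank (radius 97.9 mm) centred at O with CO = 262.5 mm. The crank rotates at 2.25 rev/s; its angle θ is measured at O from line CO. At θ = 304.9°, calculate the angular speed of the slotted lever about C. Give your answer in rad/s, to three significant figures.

3.18

ω = 14.14 rad/s (from 2.25 rev/s).
Crank pin A relative to C: A = (d + r cosθ, r sinθ); lever angle φ = atan2(r sinθ, d + r cosθ).
Differentiating tanφ: φ̇ = rω(d cosθ + r)/(d² + r² + 2dr cosθ).
d² + r² + 2dr cosθ = |CA|² = 0.107898 m²;  d cosθ + r = +0.24809 m.
|ω_lever| = |0.0979·14.14·+0.24809| / 0.107898 = 3.1823 rad/s.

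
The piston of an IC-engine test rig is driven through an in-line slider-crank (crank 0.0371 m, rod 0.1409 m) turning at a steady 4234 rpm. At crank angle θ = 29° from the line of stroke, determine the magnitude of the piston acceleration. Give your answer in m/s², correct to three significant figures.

7430

ω = 2π·4234/60 = 443.4 rad/s
x(θ) = r cosθ + √(L² − r² sin²θ); with ω constant, a = ω²·d²x/dθ².
d²x/dθ² = −r cosθ − r²(cos2θ)/√u − r⁴ sin²2θ/(4u^{3/2}),  u = L² − r² sin²θ = 0.0195293 m².
Substituting r = 0.0371 m, L = 0.1409 m, θ = 29°: d²x/dθ² = -0.037793 m.
a = ω²·d²x/dθ² = (443.4)²·(-0.037793) = -7429.6 m/s²;  |a| = 7429.6 m/s².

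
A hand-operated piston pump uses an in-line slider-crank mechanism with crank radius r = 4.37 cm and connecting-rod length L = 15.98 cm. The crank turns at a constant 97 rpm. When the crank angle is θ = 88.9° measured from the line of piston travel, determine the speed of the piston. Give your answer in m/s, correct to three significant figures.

0.446

ω = 2π·97/60 = 10.16 rad/s
For an in-line slider-crank, x = r cosθ + √(L² − r² sin²θ), so v = −rω sinθ·[1 + r cosθ/√(L² − r² sin²θ)].
With r = 0.0437 m, L = 0.1598 m, θ = 88.9°: √(L² − r² sin²θ) = 0.15371 m.
v = −0.0437·10.16·0.99982·[1 + 0.0437·0.01920/0.15371] = -0.44624 m/s.
|v| = 0.44624 m/s.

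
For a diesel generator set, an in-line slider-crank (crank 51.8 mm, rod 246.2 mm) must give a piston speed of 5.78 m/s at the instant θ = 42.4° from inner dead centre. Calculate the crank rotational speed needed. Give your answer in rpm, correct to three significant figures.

1370

For an in-line slider-crank, |v_piston| = rω|sinθ|·[1 + r cosθ/√(L² − r² sin²θ)].
With r = 0.0518 m, L = 0.2462 m, θ = 42.4°: the bracketed kinematic factor |dx/dθ| = 0.040411 m.
ω = v/|dx/dθ| = 5.78/0.040411 = 143.03 rad/s.
N = 60ω/(2π) = 1365.8 rpm.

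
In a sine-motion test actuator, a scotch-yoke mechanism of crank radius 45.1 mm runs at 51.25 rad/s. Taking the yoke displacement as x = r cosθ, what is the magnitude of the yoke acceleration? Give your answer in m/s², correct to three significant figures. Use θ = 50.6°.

75.2

ω = 51.25 rad/s
x = r cosθ ⇒ ẍ = −rω² cosθ (ω constant).
|a| = rω²|cosθ| = 0.0451·(51.25)²·|cos 50.6°| = 75.189 m/s².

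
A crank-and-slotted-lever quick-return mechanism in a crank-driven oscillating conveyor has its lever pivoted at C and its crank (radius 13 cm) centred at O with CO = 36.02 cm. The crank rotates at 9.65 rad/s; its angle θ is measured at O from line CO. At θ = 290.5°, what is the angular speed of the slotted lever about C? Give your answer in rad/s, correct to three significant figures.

ω = 9.65 rad/s
Crank pin A relative to C: A = (d + r cosθ, r sinθ); lever angle φ = atan2(r sinθ, d + r cosθ).
Differentiating tanφ: φ̇ = rω(d cosθ + r)/(d² + r² + 2dr cosθ).
d² + r² + 2dr cosθ = |CA|² = 0.179442 m²;  d cosθ + r = +0.25614 m.
|ω_lever| = |0.13·9.65·+0.25614| / 0.179442 = 1.7907 rad/s.

1.79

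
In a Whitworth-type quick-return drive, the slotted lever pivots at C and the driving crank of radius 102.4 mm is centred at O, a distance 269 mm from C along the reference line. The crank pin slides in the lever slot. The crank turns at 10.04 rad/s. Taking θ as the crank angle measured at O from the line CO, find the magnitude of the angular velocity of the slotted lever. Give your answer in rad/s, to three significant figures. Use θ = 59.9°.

2.21

ω = 10.04 rad/s
Crank pin A relative to C: A = (d + r cosθ, r sinθ); lever angle φ = atan2(r sinθ, d + r cosθ).
Differentiating tanφ: φ̇ = rω(d cosθ + r)/(d² + r² + 2dr cosθ).
d² + r² + 2dr cosθ = |CA|² = 0.110476 m²;  d cosθ + r = +0.23731 m.
|ω_lever| = |0.1024·10.04·+0.23731| / 0.110476 = 2.2084 rad/s.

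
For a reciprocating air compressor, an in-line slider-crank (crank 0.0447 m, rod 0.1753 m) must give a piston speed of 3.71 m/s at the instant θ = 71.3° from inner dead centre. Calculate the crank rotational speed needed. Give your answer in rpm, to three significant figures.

772

For an in-line slider-crank, |v_piston| = rω|sinθ|·[1 + r cosθ/√(L² − r² sin²θ)].
With r = 0.0447 m, L = 0.1753 m, θ = 71.3°: the bracketed kinematic factor |dx/dθ| = 0.045907 m.
ω = v/|dx/dθ| = 3.71/0.045907 = 80.815 rad/s.
N = 60ω/(2π) = 771.73 rpm.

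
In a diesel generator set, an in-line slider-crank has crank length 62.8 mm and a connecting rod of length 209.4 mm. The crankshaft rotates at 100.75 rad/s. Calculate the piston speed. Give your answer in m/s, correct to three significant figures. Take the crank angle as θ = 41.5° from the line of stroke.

ω = 100.8 rad/s
For an in-line slider-crank, x = r cosθ + √(L² − r² sin²θ), so v = −rω sinθ·[1 + r cosθ/√(L² − r² sin²θ)].
With r = 0.0628 m, L = 0.2094 m, θ = 41.5°: √(L² − r² sin²θ) = 0.20522 m.
v = −0.0628·100.8·0.66262·[1 + 0.0628·0.74896/0.20522] = -5.1533 m/s.
|v| = 5.1533 m/s.

5.15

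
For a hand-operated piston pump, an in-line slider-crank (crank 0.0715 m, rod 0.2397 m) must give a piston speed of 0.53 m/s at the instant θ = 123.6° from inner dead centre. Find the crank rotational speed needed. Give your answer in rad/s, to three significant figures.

10.7

For an in-line slider-crank, |v_piston| = rω|sinθ|·[1 + r cosθ/√(L² − r² sin²θ)].
With r = 0.0715 m, L = 0.2397 m, θ = 123.6°: the bracketed kinematic factor |dx/dθ| = 0.049405 m.
ω = v/|dx/dθ| = 0.53/0.049405 = 10.728 rad/s.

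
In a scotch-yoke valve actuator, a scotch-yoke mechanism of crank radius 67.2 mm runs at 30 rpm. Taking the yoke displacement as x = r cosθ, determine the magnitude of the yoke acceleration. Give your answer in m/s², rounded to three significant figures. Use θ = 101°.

0.127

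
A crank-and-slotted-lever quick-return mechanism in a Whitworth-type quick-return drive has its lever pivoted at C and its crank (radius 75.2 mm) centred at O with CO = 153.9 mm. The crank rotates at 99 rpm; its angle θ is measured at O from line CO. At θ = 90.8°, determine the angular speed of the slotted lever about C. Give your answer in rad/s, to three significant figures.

ω = 10.37 rad/s (from 99 rpm).
Crank pin A relative to C: A = (d + r cosθ, r sinθ); lever angle φ = atan2(r sinθ, d + r cosθ).
Differentiating tanφ: φ̇ = rω(d cosθ + r)/(d² + r² + 2dr cosθ).
d² + r² + 2dr cosθ = |CA|² = 0.0290171 m²;  d cosθ + r = +0.073051 m.
|ω_lever| = |0.0752·10.37·+0.073051| / 0.0290171 = 1.9627 rad/s.

1.96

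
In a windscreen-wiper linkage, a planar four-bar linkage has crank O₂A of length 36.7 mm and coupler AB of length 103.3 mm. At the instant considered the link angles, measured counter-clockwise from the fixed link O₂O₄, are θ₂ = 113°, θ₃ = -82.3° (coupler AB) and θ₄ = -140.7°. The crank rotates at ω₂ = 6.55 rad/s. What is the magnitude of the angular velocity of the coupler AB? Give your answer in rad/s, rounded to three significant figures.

2.62

ω₂ = 6.55 rad/s
Differentiating the loop-closure r₂e^{iθ₂}+r₃e^{iθ₃}=r₁+r₄e^{iθ₄} gives r₂ω₂e^{iθ₂}+r₃ω₃e^{iθ₃}=r₄ω₄e^{iθ₄}.
Eliminating the other unknown: ω₃ = r₂ω₂ sin(θ₄−θ₂) / [r₃ sin(θ₃−θ₄)].
Numerator sine = +0.95981; denominator sine = +0.85173.
Result = 0.0367·6.55·(+0.95981) / (0.1033·(+0.85173)) = +2.6223 rad/s; magnitude 2.6223 rad/s.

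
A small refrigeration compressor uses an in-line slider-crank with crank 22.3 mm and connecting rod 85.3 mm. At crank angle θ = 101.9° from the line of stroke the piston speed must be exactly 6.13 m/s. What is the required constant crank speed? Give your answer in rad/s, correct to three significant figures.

298

For an in-line slider-crank, |v_piston| = rω|sinθ|·[1 + r cosθ/√(L² − r² sin²θ)].
With r = 0.0223 m, L = 0.0853 m, θ = 101.9°: the bracketed kinematic factor |dx/dθ| = 0.020604 m.
ω = v/|dx/dθ| = 6.13/0.020604 = 297.52 rad/s.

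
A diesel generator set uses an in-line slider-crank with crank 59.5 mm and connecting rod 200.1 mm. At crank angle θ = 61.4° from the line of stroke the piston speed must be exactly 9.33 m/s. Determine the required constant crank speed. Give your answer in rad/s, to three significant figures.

For an in-line slider-crank, |v_piston| = rω|sinθ|·[1 + r cosθ/√(L² − r² sin²θ)].
With r = 0.0595 m, L = 0.2001 m, θ = 61.4°: the bracketed kinematic factor |dx/dθ| = 0.059943 m.
ω = v/|dx/dθ| = 9.33/0.059943 = 155.65 rad/s.

156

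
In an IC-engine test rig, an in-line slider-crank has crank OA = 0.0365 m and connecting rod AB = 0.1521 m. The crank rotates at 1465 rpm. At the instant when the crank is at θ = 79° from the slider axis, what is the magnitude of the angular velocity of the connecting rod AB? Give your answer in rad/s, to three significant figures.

7.23

ω = 153.4 rad/s (converted from 1465 rpm).
The rod makes angle φ with the slider axis where L sinφ = r sinθ; differentiating, L cosφ·φ̇ = r ω cosθ.
L cosφ = √(L² − r² sin²θ) = 0.14782 m.
|ω_rod| = r ω |cosθ| / √(L² − r² sin²θ) = 0.0365·153.4·0.19081/0.14782 = 7.2281 rad/s.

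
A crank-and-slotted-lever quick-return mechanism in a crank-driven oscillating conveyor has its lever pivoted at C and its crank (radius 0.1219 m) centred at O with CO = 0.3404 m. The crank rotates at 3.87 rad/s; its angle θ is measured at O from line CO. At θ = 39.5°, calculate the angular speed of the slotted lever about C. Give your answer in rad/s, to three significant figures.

0.931

ω = 3.87 rad/s
Crank pin A relative to C: A = (d + r cosθ, r sinθ); lever angle φ = atan2(r sinθ, d + r cosθ).
Differentiating tanφ: φ̇ = rω(d cosθ + r)/(d² + r² + 2dr cosθ).
d² + r² + 2dr cosθ = |CA|² = 0.194769 m²;  d cosθ + r = +0.38456 m.
|ω_lever| = |0.1219·3.87·+0.38456| / 0.194769 = 0.93145 rad/s.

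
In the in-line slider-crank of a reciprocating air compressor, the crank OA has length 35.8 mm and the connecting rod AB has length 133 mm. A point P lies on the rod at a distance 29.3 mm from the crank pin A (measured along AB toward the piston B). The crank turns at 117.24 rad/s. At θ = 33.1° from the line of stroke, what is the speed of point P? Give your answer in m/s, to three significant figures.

3.65

ω = 117.2 rad/s.  Crank-pin speed |V_A| = rω = 4.1972 m/s, perpendicular to OA.
Rod angle: sinφ = −(r/L) sinθ ⇒ φ = -8.453°; ω_rod = −rω cosθ/√(L²−r²sin²θ) = -26.727 rad/s.
V_P = V_A + ω_rod × AP, with AP = 0.0293 m along the rod.
Components: V_Px = −rω sinθ − a·ω_rod·sinφ = -2.4072 m/s;  V_Py = rω cosθ + a·ω_rod·cosφ = +2.7415 m/s.
|V_P| = √(V_Px² + V_Py²) = 3.6483 m/s.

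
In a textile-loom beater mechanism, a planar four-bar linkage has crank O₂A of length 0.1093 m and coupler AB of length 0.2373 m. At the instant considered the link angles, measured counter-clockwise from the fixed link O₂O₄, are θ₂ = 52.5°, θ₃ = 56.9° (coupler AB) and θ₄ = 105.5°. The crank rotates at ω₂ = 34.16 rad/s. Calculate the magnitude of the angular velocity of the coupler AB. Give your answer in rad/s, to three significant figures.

16.8

ω₂ = 34.16 rad/s
Differentiating the loop-closure r₂e^{iθ₂}+r₃e^{iθ₃}=r₁+r₄e^{iθ₄} gives r₂ω₂e^{iθ₂}+r₃ω₃e^{iθ₃}=r₄ω₄e^{iθ₄}.
Eliminating the other unknown: ω₃ = r₂ω₂ sin(θ₄−θ₂) / [r₃ sin(θ₃−θ₄)].
Numerator sine = +0.79864; denominator sine = -0.75011.
Result = 0.1093·34.16·(+0.79864) / (0.2373·(-0.75011)) = -16.752 rad/s; magnitude 16.752 rad/s.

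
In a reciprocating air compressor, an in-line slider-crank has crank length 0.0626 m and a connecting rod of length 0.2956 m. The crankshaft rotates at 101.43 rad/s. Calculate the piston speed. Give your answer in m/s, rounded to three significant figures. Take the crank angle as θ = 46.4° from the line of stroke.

ω = 101.4 rad/s
For an in-line slider-crank, x = r cosθ + √(L² − r² sin²θ), so v = −rω sinθ·[1 + r cosθ/√(L² − r² sin²θ)].
With r = 0.0626 m, L = 0.2956 m, θ = 46.4°: √(L² − r² sin²θ) = 0.2921 m.
v = −0.0626·101.4·0.72417·[1 + 0.0626·0.68962/0.2921] = -5.2777 m/s.
|v| = 5.2777 m/s.

5.28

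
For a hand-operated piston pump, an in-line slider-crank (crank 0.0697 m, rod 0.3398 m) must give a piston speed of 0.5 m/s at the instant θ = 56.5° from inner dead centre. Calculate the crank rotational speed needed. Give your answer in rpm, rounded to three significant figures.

For an in-line slider-crank, |v_piston| = rω|sinθ|·[1 + r cosθ/√(L² − r² sin²θ)].
With r = 0.0697 m, L = 0.3398 m, θ = 56.5°: the bracketed kinematic factor |dx/dθ| = 0.0648 m.
ω = v/|dx/dθ| = 0.5/0.0648 = 7.716 rad/s.
N = 60ω/(2π) = 73.682 rpm.

73.7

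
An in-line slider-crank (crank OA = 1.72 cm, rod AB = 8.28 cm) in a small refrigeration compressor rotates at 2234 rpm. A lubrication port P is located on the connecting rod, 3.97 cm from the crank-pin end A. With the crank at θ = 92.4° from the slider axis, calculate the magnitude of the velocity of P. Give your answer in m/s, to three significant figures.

ω = 233.9 rad/s.  Crank-pin speed |V_A| = rω = 4.0238 m/s, perpendicular to OA.
Rod angle: sinφ = −(r/L) sinθ ⇒ φ = -11.979°; ω_rod = −rω cosθ/√(L²−r²sin²θ) = +2.0803 rad/s.
V_P = V_A + ω_rod × AP, with AP = 0.0397 m along the rod.
Components: V_Px = −rω sinθ − a·ω_rod·sinφ = -4.0032 m/s;  V_Py = rω cosθ + a·ω_rod·cosφ = -0.08771 m/s.
|V_P| = √(V_Px² + V_Py²) = 4.0041 m/s.

4.00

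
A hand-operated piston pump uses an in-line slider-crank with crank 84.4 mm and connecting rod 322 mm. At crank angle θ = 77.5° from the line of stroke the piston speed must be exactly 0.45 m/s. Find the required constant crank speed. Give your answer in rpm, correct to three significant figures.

49.3

For an in-line slider-crank, |v_piston| = rω|sinθ|·[1 + r cosθ/√(L² − r² sin²θ)].
With r = 0.0844 m, L = 0.322 m, θ = 77.5°: the bracketed kinematic factor |dx/dθ| = 0.087235 m.
ω = v/|dx/dθ| = 0.45/0.087235 = 5.1585 rad/s.
N = 60ω/(2π) = 49.26 rpm.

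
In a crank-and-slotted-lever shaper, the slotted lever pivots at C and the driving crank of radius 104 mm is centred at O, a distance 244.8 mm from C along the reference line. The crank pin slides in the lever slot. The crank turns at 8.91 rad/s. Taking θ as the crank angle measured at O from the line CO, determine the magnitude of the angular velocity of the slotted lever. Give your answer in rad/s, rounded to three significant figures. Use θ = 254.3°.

0.614

ω = 8.91 rad/s
Crank pin A relative to C: A = (d + r cosθ, r sinθ); lever angle φ = atan2(r sinθ, d + r cosθ).
Differentiating tanφ: φ̇ = rω(d cosθ + r)/(d² + r² + 2dr cosθ).
d² + r² + 2dr cosθ = |CA|² = 0.0569645 m²;  d cosθ + r = +0.037757 m.
|ω_lever| = |0.104·8.91·+0.037757| / 0.0569645 = 0.61419 rad/s.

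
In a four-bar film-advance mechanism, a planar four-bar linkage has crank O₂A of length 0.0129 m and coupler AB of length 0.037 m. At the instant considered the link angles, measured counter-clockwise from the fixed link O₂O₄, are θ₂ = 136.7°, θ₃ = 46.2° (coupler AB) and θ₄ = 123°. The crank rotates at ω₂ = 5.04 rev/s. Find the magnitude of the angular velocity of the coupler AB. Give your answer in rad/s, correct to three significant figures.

ω₂ = 31.67 rad/s (from 5.04 rev/s).
Differentiating the loop-closure r₂e^{iθ₂}+r₃e^{iθ₃}=r₁+r₄e^{iθ₄} gives r₂ω₂e^{iθ₂}+r₃ω₃e^{iθ₃}=r₄ω₄e^{iθ₄}.
Eliminating the other unknown: ω₃ = r₂ω₂ sin(θ₄−θ₂) / [r₃ sin(θ₃−θ₄)].
Numerator sine = -0.23684; denominator sine = -0.97358.
Result = 0.0129·31.67·(-0.23684) / (0.037·(-0.97358)) = +2.6858 rad/s; magnitude 2.6858 rad/s.

2.69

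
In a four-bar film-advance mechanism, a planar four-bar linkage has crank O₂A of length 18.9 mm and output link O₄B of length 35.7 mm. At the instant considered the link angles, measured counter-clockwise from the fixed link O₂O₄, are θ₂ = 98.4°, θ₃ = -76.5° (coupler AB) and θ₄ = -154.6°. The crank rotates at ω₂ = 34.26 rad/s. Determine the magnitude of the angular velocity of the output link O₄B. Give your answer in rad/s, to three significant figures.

1.65

ω₂ = 34.26 rad/s
Differentiating the loop-closure r₂e^{iθ₂}+r₃e^{iθ₃}=r₁+r₄e^{iθ₄} gives r₂ω₂e^{iθ₂}+r₃ω₃e^{iθ₃}=r₄ω₄e^{iθ₄}.
Eliminating the other unknown: ω₄ = r₂ω₂ sin(θ₂−θ₃) / [r₄ sin(θ₄−θ₃)].
Numerator sine = +0.08889; denominator sine = -0.97851.
Result = 0.0189·34.26·(+0.08889) / (0.0357·(-0.97851)) = -1.6477 rad/s; magnitude 1.6477 rad/s.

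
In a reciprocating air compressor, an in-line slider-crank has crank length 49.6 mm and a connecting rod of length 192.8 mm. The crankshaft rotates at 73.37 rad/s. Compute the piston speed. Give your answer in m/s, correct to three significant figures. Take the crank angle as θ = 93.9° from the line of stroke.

ω = 73.37 rad/s
For an in-line slider-crank, x = r cosθ + √(L² − r² sin²θ), so v = −rω sinθ·[1 + r cosθ/√(L² − r² sin²θ)].
With r = 0.0496 m, L = 0.1928 m, θ = 93.9°: √(L² − r² sin²θ) = 0.18634 m.
v = −0.0496·73.37·0.99768·[1 + 0.0496·-0.06802/0.18634] = -3.565 m/s.
|v| = 3.565 m/s.

3.56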